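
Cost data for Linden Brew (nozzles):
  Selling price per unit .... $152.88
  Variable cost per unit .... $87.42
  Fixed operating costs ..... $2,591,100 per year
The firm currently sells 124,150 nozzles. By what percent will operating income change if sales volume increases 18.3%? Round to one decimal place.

At 124,150 units, contribution = 124,150 × $65.46 = $8,126,859.00.
Subtracting fixed costs: EBIT = $8,126,859.00 − $2,591,100 = $5,535,759.00.
Degree of operating leverage = $8,126,859.00 / $5,535,759.00 = 1.4681.
So EBIT moves 1.4681 × (+18.3%) = +26.9%.

+26.9%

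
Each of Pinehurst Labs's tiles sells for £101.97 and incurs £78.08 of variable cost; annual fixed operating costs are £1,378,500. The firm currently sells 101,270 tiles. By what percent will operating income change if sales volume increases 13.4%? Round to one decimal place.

Contribution at this volume is 101,270 × £23.89 = £2,419,340.30.
Subtracting fixed costs: EBIT = £2,419,340.30 − £1,378,500 = £1,040,840.30.
DOL = contribution ÷ EBIT = £2,419,340.30 ÷ £1,040,840.30 = 2.3244.
Operating income changes by 2.3244 × +13.4% = +31.1%.

+31.1%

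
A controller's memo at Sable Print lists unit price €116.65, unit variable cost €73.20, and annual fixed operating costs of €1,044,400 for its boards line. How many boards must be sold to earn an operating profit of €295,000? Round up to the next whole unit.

30,827 boards

Contribution margin per unit = €116.65 − €73.20 = €43.45.
Required volume = (fixed costs + target profit) ÷ CM = (€1,044,400 + €295,000) ÷ €43.45 = 30,826.24, so 30,827 boards.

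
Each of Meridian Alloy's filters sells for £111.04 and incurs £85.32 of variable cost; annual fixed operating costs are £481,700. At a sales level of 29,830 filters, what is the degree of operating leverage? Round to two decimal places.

2.69

Total contribution margin = 29,830 × £25.72 = £767,227.60.
EBIT = £767,227.60 − £481,700 = £285,527.60.
So DOL = total CM / EBIT = £767,227.60 / £285,527.60 = 2.6871.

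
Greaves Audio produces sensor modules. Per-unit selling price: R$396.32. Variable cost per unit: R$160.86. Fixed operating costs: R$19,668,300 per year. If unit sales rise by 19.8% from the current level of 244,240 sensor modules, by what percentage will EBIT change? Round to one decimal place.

+30.1%

Contribution at this volume is 244,240 × R$235.46 = R$57,508,750.40.
Subtracting fixed costs: EBIT = R$57,508,750.40 − R$19,668,300 = R$37,840,450.40.
DOL = contribution ÷ EBIT = R$57,508,750.40 ÷ R$37,840,450.40 = 1.5198.
%ΔEBIT = DOL × %ΔSales = 1.5198 × +19.8% = +30.1%.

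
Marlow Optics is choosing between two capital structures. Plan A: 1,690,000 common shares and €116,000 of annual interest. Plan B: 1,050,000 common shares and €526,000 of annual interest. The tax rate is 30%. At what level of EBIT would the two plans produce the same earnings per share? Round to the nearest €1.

At indifference, (EBIT − 116,000)(1 − t)/1,690,000 = (EBIT − 526,000)(1 − t)/1,050,000.
Cancelling (1 − t) and cross-multiplying: 1,050,000·(EBIT − 116,000) = 1,690,000·(EBIT − 526,000).
EBIT × (1,690,000 − 1,050,000) = 526,000 × 1,690,000 − 116,000 × 1,050,000 = 767,140,000,000, so EBIT = 767,140,000,000 ÷ 640,000 = 1,198,656.25.

€1,198,656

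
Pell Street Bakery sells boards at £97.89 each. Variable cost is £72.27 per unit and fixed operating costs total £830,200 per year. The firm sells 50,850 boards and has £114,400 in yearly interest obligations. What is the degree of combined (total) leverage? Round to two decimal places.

At 50,850 units, contribution = 50,850 × £25.62 = £1,302,777.00.
Operating income = contribution − fixed costs = £1,302,777.00 − £830,200 = £472,577.00. Interest = £114,400.00, so EBIT − I = £358,177.00.
Degree of total leverage = total CM / (EBIT − interest) = £1,302,777.00 / £358,177.00 = 3.6372.

3.64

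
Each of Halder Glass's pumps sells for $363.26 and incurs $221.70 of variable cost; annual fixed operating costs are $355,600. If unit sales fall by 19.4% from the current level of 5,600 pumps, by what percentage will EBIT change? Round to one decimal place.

At 5,600 units, contribution = 5,600 × $141.56 = $792,736.00.
Operating income = contribution − fixed costs = $792,736.00 − $355,600 = $437,136.00.
DOL = contribution ÷ EBIT = $792,736.00 ÷ $437,136.00 = 1.8135.
%ΔEBIT = DOL × %ΔSales = 1.8135 × -19.4% = -35.2%.

-35.2%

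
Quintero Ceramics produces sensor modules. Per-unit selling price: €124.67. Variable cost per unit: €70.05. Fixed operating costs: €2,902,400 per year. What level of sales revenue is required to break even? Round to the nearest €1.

Contribution margin per unit = €124.67 − €70.05 = €54.62, a CM ratio of €54.62 ÷ €124.67 = 0.4381.
Break-even sales = FC ÷ CM ratio = €2,902,400 × €124.67 / €54.62 = €6,624,720.

€6,624,720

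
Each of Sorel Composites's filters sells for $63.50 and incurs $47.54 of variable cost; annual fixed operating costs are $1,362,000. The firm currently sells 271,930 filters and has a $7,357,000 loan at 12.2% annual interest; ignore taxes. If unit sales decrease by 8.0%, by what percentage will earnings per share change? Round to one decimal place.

Total contribution margin = 271,930 × $15.96 = $4,340,002.80.
Operating income = contribution − fixed costs = $4,340,002.80 − $1,362,000 = $2,978,002.80.
Interest = $897,554.00, so EBIT − I = $2,080,448.80.
Degree of combined leverage = contribution ÷ (EBIT − I) = $4,340,002.80 ÷ $2,080,448.80 = 2.0861.
EPS therefore changes by 2.0861 × (-8.0%) = -16.7%.

-16.7%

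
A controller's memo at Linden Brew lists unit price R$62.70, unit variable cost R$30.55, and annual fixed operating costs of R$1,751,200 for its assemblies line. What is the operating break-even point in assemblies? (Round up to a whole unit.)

54,470 assemblies

Contribution margin per unit = R$62.70 − R$30.55 = R$32.15.
Break-even volume = fixed costs ÷ CM per unit = R$1,751,200 ÷ R$32.15 = 54,469.67, so 54,470 assemblies.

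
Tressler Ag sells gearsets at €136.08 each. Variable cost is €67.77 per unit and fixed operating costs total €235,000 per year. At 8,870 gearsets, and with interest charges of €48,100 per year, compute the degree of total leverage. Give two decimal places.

1.88

Total contribution margin = 8,870 × €68.31 = €605,909.70.
Operating income = contribution − fixed costs = €605,909.70 − €235,000 = €370,909.70. Interest = €48,100.00.
DOL = €605,909.70 ÷ €370,909.70 = 1.6336; DFL = €370,909.70 ÷ €322,809.70 = 1.1490.
DCL = DOL × DFL = 1.6336 × 1.1490 = 1.8770.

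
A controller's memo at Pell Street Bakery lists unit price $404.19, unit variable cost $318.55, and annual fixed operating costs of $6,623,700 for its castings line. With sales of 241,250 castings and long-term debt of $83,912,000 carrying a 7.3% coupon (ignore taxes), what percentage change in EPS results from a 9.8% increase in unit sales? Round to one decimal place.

Contribution at this volume is 241,250 × $85.64 = $20,660,650.00.
Operating income = contribution − fixed costs = $20,660,650.00 − $6,623,700 = $14,036,950.00.
After interest of $6,125,576.00, pre-tax earnings = $7,911,374.00.
DCL = total CM / (EBIT − I) = $20,660,650.00 / $7,911,374.00 = 2.6115.
%ΔEPS = DCL × %ΔSales = 2.6115 × +9.8% = +25.6%.

+25.6%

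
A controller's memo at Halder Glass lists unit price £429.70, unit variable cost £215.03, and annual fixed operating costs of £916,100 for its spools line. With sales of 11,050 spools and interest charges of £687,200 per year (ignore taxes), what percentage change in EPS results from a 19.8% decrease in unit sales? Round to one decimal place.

At 11,050 units, contribution = 11,050 × £214.67 = £2,372,103.50.
Operating income = contribution − fixed costs = £2,372,103.50 − £916,100 = £1,456,003.50.
After interest of £687,200.00, pre-tax earnings = £768,803.50.
DCL = total CM / (EBIT − I) = £2,372,103.50 / £768,803.50 = 3.0854.
EPS therefore changes by 3.0854 × (-19.8%) = -61.1%.

-61.1%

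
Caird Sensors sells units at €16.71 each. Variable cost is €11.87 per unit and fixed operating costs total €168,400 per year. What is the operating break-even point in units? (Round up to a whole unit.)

Contribution margin per unit = €16.71 − €11.87 = €4.84.
Units to break even: €168,400 ÷ €4.84 = 34,793.39, rounded up to 34,794.

34,794 units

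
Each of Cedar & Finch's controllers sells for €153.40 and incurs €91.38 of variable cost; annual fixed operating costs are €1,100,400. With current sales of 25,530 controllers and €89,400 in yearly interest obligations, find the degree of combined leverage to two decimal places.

At 25,530 units, contribution = 25,530 × €62.02 = €1,583,370.60.
EBIT = €1,583,370.60 − €1,100,400 = €482,970.60. Interest = €89,400.00.
DOL = €1,583,370.60 ÷ €482,970.60 = 3.2784; DFL = €482,970.60 ÷ €393,570.60 = 1.2272.
Combined leverage = 3.2784 × 1.2272 = 4.0233.

4.02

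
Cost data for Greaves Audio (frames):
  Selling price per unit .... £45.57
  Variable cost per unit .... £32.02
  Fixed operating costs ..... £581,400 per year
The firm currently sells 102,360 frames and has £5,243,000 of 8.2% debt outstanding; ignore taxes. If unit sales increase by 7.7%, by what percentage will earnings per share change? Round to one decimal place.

At 102,360 units, contribution = 102,360 × £13.55 = £1,386,978.00.
Subtracting fixed costs: EBIT = £1,386,978.00 − £581,400 = £805,578.00.
After interest of £429,926.00, pre-tax earnings = £375,652.00.
Degree of combined leverage = contribution ÷ (EBIT − I) = £1,386,978.00 ÷ £375,652.00 = 3.6922.
EPS therefore changes by 3.6922 × (+7.7%) = +28.4%.

+28.4%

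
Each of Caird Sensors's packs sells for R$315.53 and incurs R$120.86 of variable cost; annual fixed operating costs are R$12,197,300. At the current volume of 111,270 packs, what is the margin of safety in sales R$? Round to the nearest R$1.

Contribution margin per unit = R$315.53 − R$120.86 = R$194.67. Break-even units = R$12,197,300 ÷ R$194.67 = 62,656.29; break-even revenue = 62,656.29 × R$315.53 = R$19,769,939.23.
Actual sales revenue = 111,270 × R$315.53 = R$35,109,023.10.
Margin of safety = R$35,109,023.10 − R$19,769,939.23 = R$15,339,084.

R$15,339,084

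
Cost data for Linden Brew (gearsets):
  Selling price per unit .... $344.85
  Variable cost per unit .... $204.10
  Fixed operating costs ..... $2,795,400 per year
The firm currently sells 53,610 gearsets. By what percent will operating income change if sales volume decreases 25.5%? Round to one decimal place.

Total contribution margin = 53,610 × $140.75 = $7,545,607.50.
Operating income = contribution − fixed costs = $7,545,607.50 − $2,795,400 = $4,750,207.50.
So DOL = total CM / EBIT = $7,545,607.50 / $4,750,207.50 = 1.5885.
Operating income changes by 1.5885 × -25.5% = -40.5%.

-40.5%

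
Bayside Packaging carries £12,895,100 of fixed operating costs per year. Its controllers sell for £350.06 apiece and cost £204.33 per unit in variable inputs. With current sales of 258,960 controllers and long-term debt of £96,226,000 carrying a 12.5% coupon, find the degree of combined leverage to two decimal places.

Total contribution margin = 258,960 × £145.73 = £37,738,240.80.
Operating income = contribution − fixed costs = £37,738,240.80 − £12,895,100 = £24,843,140.80. Interest = £12,028,250.00, so EBIT − I = £12,814,890.80.
DCL = contribution ÷ (EBIT − I) = £37,738,240.80 ÷ £12,814,890.80 = 2.9449.

2.94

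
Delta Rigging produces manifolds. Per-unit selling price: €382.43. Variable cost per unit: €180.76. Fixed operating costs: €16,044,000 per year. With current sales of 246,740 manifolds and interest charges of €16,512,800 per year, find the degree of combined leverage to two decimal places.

Contribution at this volume is 246,740 × €201.67 = €49,760,055.80.
Subtracting fixed costs: EBIT = €49,760,055.80 − €16,044,000 = €33,716,055.80. Interest = €16,512,800.00.
DOL = €49,760,055.80 ÷ €33,716,055.80 = 1.4759; DFL = €33,716,055.80 ÷ €17,203,255.80 = 1.9599.
Combined leverage = 1.4759 × 1.9599 = 2.8926.

2.89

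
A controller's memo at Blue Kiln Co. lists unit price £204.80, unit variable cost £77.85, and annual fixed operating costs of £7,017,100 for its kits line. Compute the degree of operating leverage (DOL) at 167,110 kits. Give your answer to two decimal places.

At 167,110 units, contribution = 167,110 × £126.95 = £21,214,614.50.
EBIT = £21,214,614.50 − £7,017,100 = £14,197,514.50.
DOL = contribution ÷ EBIT = £21,214,614.50 ÷ £14,197,514.50 = 1.4942.

1.49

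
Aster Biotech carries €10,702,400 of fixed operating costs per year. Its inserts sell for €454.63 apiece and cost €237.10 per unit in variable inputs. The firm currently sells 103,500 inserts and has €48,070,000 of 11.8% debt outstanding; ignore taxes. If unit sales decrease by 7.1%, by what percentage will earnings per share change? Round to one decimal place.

-26.0%

Total contribution margin = 103,500 × €217.53 = €22,514,355.00.
EBIT = €22,514,355.00 − €10,702,400 = €11,811,955.00.
After interest of €5,672,260.00, pre-tax earnings = €6,139,695.00.
DCL = total CM / (EBIT − I) = €22,514,355.00 / €6,139,695.00 = 3.6670.
%ΔEPS = DCL × %ΔSales = 3.6670 × -7.1% = -26.0%.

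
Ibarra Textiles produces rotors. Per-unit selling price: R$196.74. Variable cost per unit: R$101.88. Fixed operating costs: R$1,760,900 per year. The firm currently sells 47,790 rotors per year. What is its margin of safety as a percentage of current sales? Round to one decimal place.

Contribution margin per unit = R$196.74 − R$101.88 = R$94.86. Break-even units = R$1,760,900 ÷ R$94.86 = 18,563.15; break-even revenue = 18,563.15 × R$196.74 = R$3,652,113.28.
Actual sales revenue = 47,790 × R$196.74 = R$9,402,204.60.
Margin of safety = (R$9,402,204.60 − R$3,652,113.28) ÷ R$9,402,204.60 = 61.2%.

61.2%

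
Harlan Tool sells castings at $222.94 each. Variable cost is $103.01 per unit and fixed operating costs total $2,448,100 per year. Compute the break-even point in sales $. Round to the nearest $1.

$4,550,816

CM per unit = $222.94 − $103.01 = $119.93; CM ratio = $119.93 / $222.94 = 0.5379.
Break-even sales = FC ÷ CM ratio = $2,448,100 × $222.94 / $119.93 = $4,550,816.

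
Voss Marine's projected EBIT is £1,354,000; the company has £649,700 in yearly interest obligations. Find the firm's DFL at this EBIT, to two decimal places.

Annual interest charges come to £649,700.00.
DFL = EBIT ÷ (EBIT − I) = £1,354,000 ÷ (£1,354,000 − £649,700.00) = £1,354,000 ÷ £704,300.00 = 1.9225.

1.92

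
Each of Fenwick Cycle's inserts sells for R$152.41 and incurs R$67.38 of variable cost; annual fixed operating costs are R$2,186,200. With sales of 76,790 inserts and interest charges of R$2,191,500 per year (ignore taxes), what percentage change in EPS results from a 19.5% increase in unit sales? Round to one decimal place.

+59.2%

Total contribution margin = 76,790 × R$85.03 = R$6,529,453.70.
Operating income = contribution − fixed costs = R$6,529,453.70 − R$2,186,200 = R$4,343,253.70.
Interest = R$2,191,500.00, so EBIT − I = R$2,151,753.70.
DCL = total CM / (EBIT − I) = R$6,529,453.70 / R$2,151,753.70 = 3.0345.
EPS therefore changes by 3.0345 × (+19.5%) = +59.2%.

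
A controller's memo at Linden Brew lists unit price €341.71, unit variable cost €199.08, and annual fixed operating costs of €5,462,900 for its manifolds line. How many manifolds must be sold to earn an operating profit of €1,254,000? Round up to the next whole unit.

Each unit contributes €341.71 − €199.08 = €142.63.
Required volume = (fixed costs + target profit) ÷ CM = (€5,462,900 + €1,254,000) ÷ €142.63 = 47,093.18, so 47,094 manifolds.

47,094 manifolds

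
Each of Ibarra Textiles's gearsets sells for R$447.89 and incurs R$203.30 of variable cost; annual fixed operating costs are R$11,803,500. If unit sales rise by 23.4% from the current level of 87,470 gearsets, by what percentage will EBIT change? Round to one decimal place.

+52.2%

Total contribution margin = 87,470 × R$244.59 = R$21,394,287.30.
EBIT = R$21,394,287.30 − R$11,803,500 = R$9,590,787.30.
So DOL = total CM / EBIT = R$21,394,287.30 / R$9,590,787.30 = 2.2307.
Operating income changes by 2.2307 × +23.4% = +52.2%.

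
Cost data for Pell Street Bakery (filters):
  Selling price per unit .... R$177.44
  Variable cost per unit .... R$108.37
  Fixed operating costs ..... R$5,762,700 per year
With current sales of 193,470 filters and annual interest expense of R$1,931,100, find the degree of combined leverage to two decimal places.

2.36

Total contribution margin = 193,470 × R$69.07 = R$13,362,972.90.
Operating income = contribution − fixed costs = R$13,362,972.90 − R$5,762,700 = R$7,600,272.90. Interest = R$1,931,100.00.
DOL = R$13,362,972.90 ÷ R$7,600,272.90 = 1.7582; DFL = R$7,600,272.90 ÷ R$5,669,172.90 = 1.3406.
DCL = DOL × DFL = 1.7582 × 1.3406 = 2.3570.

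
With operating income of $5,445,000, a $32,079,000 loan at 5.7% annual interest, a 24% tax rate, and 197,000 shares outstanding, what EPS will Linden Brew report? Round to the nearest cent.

$13.95

Interest = $1,828,503.00, so EBT = $5,445,000 − $1,828,503.00 = $3,616,497.00.
Net income = $3,616,497.00 × (1 − 0.24) = $2,748,537.72.
EPS = $2,748,537.72 ÷ 197,000 = $13.95.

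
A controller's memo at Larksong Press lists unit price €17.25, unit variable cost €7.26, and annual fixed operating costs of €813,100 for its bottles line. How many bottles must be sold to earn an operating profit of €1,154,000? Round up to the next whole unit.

196,907 bottles

Contribution margin per unit = €17.25 − €7.26 = €9.99.
Required volume = (fixed costs + target profit) ÷ CM = (€813,100 + €1,154,000) ÷ €9.99 = 196,906.91, so 196,907 bottles.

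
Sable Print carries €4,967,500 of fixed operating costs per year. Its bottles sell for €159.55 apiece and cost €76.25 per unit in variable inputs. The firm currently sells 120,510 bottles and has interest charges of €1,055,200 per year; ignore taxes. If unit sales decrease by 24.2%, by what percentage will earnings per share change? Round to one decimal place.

Total contribution margin = 120,510 × €83.30 = €10,038,483.00.
Operating income = contribution − fixed costs = €10,038,483.00 − €4,967,500 = €5,070,983.00.
After interest of €1,055,200.00, pre-tax earnings = €4,015,783.00.
DCL = total CM / (EBIT − I) = €10,038,483.00 / €4,015,783.00 = 2.4998.
EPS therefore changes by 2.4998 × (-24.2%) = -60.5%.

-60.5%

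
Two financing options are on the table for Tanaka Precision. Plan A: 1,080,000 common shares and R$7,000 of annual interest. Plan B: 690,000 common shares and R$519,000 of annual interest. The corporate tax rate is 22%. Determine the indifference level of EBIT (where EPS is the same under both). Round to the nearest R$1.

At indifference, (EBIT − 7,000)(1 − t)/1,080,000 = (EBIT − 519,000)(1 − t)/690,000.
Cancelling (1 − t) and cross-multiplying: 690,000·(EBIT − 7,000) = 1,080,000·(EBIT − 519,000).
EBIT × (1,080,000 − 690,000) = 519,000 × 1,080,000 − 7,000 × 690,000 = 555,690,000,000, so EBIT = 555,690,000,000 ÷ 390,000 = 1,424,846.15.

R$1,424,846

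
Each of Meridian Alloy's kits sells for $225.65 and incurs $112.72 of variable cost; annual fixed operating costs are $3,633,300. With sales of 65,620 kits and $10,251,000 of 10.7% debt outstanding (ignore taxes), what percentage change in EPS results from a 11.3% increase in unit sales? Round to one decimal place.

+31.2%

Total contribution margin = 65,620 × $112.93 = $7,410,466.60.
EBIT = $7,410,466.60 − $3,633,300 = $3,777,166.60.
Interest = $1,096,857.00, so EBIT − I = $2,680,309.60.
DCL = total CM / (EBIT − I) = $7,410,466.60 / $2,680,309.60 = 2.7648.
EPS therefore changes by 2.7648 × (+11.3%) = +31.2%.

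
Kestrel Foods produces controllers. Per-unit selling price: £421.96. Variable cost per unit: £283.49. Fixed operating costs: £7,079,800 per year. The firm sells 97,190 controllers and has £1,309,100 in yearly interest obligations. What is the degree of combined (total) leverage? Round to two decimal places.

2.65

Total contribution margin = 97,190 × £138.47 = £13,457,899.30.
Operating income = contribution − fixed costs = £13,457,899.30 − £7,079,800 = £6,378,099.30. Interest = £1,309,100.00, so EBIT − I = £5,068,999.30.
DCL = contribution ÷ (EBIT − I) = £13,457,899.30 ÷ £5,068,999.30 = 2.6549.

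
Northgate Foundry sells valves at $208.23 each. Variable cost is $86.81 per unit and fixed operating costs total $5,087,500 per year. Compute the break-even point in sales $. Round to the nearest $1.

$8,724,840

Contribution margin per unit = $208.23 − $86.81 = $121.42, a CM ratio of $121.42 ÷ $208.23 = 0.5831.
Break-even sales = FC ÷ CM ratio = $5,087,500 × $208.23 / $121.42 = $8,724,840.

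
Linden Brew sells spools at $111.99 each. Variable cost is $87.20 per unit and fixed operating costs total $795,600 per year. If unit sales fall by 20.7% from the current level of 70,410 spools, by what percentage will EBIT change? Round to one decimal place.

Contribution at this volume is 70,410 × $24.79 = $1,745,463.90.
Subtracting fixed costs: EBIT = $1,745,463.90 − $795,600 = $949,863.90.
Degree of operating leverage = $1,745,463.90 / $949,863.90 = 1.8376.
Operating income changes by 1.8376 × -20.7% = -38.0%.

-38.0%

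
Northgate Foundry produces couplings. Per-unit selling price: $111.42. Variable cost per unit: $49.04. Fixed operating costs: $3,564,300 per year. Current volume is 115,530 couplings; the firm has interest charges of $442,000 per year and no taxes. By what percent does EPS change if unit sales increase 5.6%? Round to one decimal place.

Contribution at this volume is 115,530 × $62.38 = $7,206,761.40.
Subtracting fixed costs: EBIT = $7,206,761.40 − $3,564,300 = $3,642,461.40.
Interest = $442,000.00, so EBIT − I = $3,200,461.40.
DCL = total CM / (EBIT − I) = $7,206,761.40 / $3,200,461.40 = 2.2518.
EPS therefore changes by 2.2518 × (+5.6%) = +12.6%.

+12.6%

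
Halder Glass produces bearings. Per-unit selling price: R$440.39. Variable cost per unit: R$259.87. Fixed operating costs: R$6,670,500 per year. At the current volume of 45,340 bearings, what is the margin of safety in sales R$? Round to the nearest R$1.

R$3,694,174

Unit CM = price − variable cost = R$440.39 − R$259.87 = R$180.52. Break-even units = R$6,670,500 ÷ R$180.52 = 36,951.58; break-even revenue = 36,951.58 × R$440.39 = R$16,273,108.22.
Actual sales revenue = 45,340 × R$440.39 = R$19,967,282.60.
Margin of safety = R$19,967,282.60 − R$16,273,108.22 = R$3,694,174.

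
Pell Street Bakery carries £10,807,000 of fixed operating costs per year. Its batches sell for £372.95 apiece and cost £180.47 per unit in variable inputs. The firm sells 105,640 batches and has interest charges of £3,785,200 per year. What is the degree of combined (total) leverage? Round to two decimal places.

3.54

Contribution at this volume is 105,640 × £192.48 = £20,333,587.20.
EBIT = £20,333,587.20 − £10,807,000 = £9,526,587.20. Interest = £3,785,200.00.
DOL = £20,333,587.20 ÷ £9,526,587.20 = 2.1344; DFL = £9,526,587.20 ÷ £5,741,387.20 = 1.6593.
DCL = DOL × DFL = 2.1344 × 1.6593 = 3.5416.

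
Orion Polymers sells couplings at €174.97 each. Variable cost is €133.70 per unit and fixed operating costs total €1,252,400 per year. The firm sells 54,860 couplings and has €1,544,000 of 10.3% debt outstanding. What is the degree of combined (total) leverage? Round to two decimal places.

2.66

Contribution at this volume is 54,860 × €41.27 = €2,264,072.20.
Operating income = contribution − fixed costs = €2,264,072.20 − €1,252,400 = €1,011,672.20. Interest = €159,032.00, so EBIT − I = €852,640.20.
Degree of total leverage = total CM / (EBIT − interest) = €2,264,072.20 / €852,640.20 = 2.6554.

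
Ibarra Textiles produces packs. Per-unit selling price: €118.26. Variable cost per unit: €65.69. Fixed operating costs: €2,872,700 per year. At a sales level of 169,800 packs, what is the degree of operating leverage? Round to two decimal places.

Total contribution margin = 169,800 × €52.57 = €8,926,386.00.
EBIT = €8,926,386.00 − €2,872,700 = €6,053,686.00.
DOL = contribution ÷ EBIT = €8,926,386.00 ÷ €6,053,686.00 = 1.4745.

1.47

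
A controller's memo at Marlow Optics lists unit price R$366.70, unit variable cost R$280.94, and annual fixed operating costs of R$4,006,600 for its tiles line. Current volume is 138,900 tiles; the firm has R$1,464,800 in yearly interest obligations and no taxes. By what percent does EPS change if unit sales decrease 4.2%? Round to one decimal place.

Contribution at this volume is 138,900 × R$85.76 = R$11,912,064.00.
EBIT = R$11,912,064.00 − R$4,006,600 = R$7,905,464.00.
After interest of R$1,464,800.00, pre-tax earnings = R$6,440,664.00.
Degree of combined leverage = contribution ÷ (EBIT − I) = R$11,912,064.00 ÷ R$6,440,664.00 = 1.8495.
EPS therefore changes by 1.8495 × (-4.2%) = -7.8%.

-7.8%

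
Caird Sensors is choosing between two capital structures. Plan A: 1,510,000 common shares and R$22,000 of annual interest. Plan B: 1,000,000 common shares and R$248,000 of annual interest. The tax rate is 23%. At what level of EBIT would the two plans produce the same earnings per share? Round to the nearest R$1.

R$691,137

At indifference, (EBIT − 22,000)(1 − t)/1,510,000 = (EBIT − 248,000)(1 − t)/1,000,000.
Cancelling (1 − t) and cross-multiplying: 1,000,000·(EBIT − 22,000) = 1,510,000·(EBIT − 248,000).
Solving, EBIT = (248,000·1,510,000 − 22,000·1,000,000) / (1,510,000 − 1,000,000) = 352,480,000,000 / 510,000 = 691,137.25.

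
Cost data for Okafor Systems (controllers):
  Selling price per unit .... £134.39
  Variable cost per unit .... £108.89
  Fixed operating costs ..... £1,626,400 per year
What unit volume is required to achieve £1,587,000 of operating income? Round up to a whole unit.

126,016 controllers

Each unit contributes £134.39 − £108.89 = £25.50.
Need Q such that Q × £25.50 − £1,626,400 = £1,587,000, i.e. Q = £3,213,400 / £25.50 = 126,015.69 → 126,016.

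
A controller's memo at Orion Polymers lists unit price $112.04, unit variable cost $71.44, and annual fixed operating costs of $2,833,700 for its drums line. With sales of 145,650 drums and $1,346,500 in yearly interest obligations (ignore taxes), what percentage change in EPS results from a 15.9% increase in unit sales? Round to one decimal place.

Total contribution margin = 145,650 × $40.60 = $5,913,390.00.
Operating income = contribution − fixed costs = $5,913,390.00 − $2,833,700 = $3,079,690.00.
Interest = $1,346,500.00, so EBIT − I = $1,733,190.00.
DCL = total CM / (EBIT − I) = $5,913,390.00 / $1,733,190.00 = 3.4119.
%ΔEPS = DCL × %ΔSales = 3.4119 × +15.9% = +54.2%.

+54.2%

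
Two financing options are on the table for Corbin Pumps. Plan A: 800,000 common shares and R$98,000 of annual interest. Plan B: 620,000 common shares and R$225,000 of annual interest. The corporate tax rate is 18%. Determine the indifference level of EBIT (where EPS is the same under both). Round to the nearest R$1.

R$662,444

Set EPS_A = EPS_B: (EBIT − R$98,000)(1 − 0.18) ÷ 800,000 = (EBIT − R$225,000)(1 − 0.18) ÷ 620,000.
Cancelling (1 − t) and cross-multiplying: 620,000·(EBIT − 98,000) = 800,000·(EBIT − 225,000).
Solving, EBIT = (225,000·800,000 − 98,000·620,000) / (800,000 − 620,000) = 119,240,000,000 / 180,000 = 662,444.44.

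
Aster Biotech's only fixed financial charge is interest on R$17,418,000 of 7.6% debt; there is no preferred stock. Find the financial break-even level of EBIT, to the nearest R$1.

Annual interest = 7.6% × R$17,418,000 = R$1,323,768.00.
With no preferred dividends, EPS = 0 when EBIT exactly covers interest, so the financial break-even EBIT is R$1,323,768.00.

R$1,323,768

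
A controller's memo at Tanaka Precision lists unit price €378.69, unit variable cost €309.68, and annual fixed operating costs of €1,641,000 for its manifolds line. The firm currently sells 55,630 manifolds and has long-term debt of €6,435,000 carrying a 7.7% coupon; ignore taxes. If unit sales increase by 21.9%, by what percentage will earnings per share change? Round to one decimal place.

Contribution at this volume is 55,630 × €69.01 = €3,839,026.30.
EBIT = €3,839,026.30 − €1,641,000 = €2,198,026.30.
Interest = €495,495.00, so EBIT − I = €1,702,531.30.
DCL = total CM / (EBIT − I) = €3,839,026.30 / €1,702,531.30 = 2.2549.
EPS therefore changes by 2.2549 × (+21.9%) = +49.4%.

+49.4%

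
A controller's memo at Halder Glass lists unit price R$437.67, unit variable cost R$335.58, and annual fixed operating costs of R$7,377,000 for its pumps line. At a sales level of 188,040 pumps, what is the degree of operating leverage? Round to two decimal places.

Total contribution margin = 188,040 × R$102.09 = R$19,197,003.60.
Operating income = contribution − fixed costs = R$19,197,003.60 − R$7,377,000 = R$11,820,003.60.
DOL = contribution ÷ EBIT = R$19,197,003.60 ÷ R$11,820,003.60 = 1.6241.

1.62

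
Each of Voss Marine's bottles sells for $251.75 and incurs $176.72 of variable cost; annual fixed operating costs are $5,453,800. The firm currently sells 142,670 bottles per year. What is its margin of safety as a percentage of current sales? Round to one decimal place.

Contribution margin per unit = $251.75 − $176.72 = $75.03. Break-even units = $5,453,800 ÷ $75.03 = 72,688.26; break-even revenue = 72,688.26 × $251.75 = $18,299,268.96.
Actual sales revenue = 142,670 × $251.75 = $35,917,172.50.
Margin of safety = ($35,917,172.50 − $18,299,268.96) ÷ $35,917,172.50 = 49.1%.

49.1%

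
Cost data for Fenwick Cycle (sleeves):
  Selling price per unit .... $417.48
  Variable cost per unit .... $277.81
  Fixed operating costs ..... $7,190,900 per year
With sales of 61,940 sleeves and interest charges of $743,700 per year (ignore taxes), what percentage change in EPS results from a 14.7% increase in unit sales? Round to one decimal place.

+177.5%

Total contribution margin = 61,940 × $139.67 = $8,651,159.80.
Subtracting fixed costs: EBIT = $8,651,159.80 − $7,190,900 = $1,460,259.80.
After interest of $743,700.00, pre-tax earnings = $716,559.80.
DCL = total CM / (EBIT − I) = $8,651,159.80 / $716,559.80 = 12.0732.
%ΔEPS = DCL × %ΔSales = 12.0732 × +14.7% = +177.5%.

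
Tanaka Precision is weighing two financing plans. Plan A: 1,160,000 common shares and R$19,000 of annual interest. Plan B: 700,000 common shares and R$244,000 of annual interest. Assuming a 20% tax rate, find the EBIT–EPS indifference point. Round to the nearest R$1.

Set EPS_A = EPS_B: (EBIT − R$19,000)(1 − 0.20) ÷ 1,160,000 = (EBIT − R$244,000)(1 − 0.20) ÷ 700,000.
Cancelling (1 − t) and cross-multiplying: 700,000·(EBIT − 19,000) = 1,160,000·(EBIT − 244,000).
EBIT × (1,160,000 − 700,000) = 244,000 × 1,160,000 − 19,000 × 700,000 = 269,740,000,000, so EBIT = 269,740,000,000 ÷ 460,000 = 586,391.30.

R$586,391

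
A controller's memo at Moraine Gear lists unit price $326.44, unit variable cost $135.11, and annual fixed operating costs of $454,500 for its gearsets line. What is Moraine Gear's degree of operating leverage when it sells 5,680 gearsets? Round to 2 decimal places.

Total contribution margin = 5,680 × $191.33 = $1,086,754.40.
Subtracting fixed costs: EBIT = $1,086,754.40 − $454,500 = $632,254.40.
DOL = contribution ÷ EBIT = $1,086,754.40 ÷ $632,254.40 = 1.7189.

1.72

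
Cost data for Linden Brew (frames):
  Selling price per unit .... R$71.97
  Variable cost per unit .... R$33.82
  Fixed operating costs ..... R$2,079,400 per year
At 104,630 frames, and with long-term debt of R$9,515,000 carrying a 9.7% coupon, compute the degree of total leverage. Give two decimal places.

4.03

Contribution at this volume is 104,630 × R$38.15 = R$3,991,634.50.
Subtracting fixed costs: EBIT = R$3,991,634.50 − R$2,079,400 = R$1,912,234.50. Interest = R$922,955.00.
DOL = R$3,991,634.50 ÷ R$1,912,234.50 = 2.0874; DFL = R$1,912,234.50 ÷ R$989,279.50 = 1.9330.
DCL = DOL × DFL = 2.0874 × 1.9330 = 4.0349.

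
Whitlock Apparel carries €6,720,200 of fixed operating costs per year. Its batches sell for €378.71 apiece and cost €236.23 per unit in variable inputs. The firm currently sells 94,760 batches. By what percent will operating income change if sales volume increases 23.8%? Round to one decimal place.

Total contribution margin = 94,760 × €142.48 = €13,501,404.80.
EBIT = €13,501,404.80 − €6,720,200 = €6,781,204.80.
Degree of operating leverage = €13,501,404.80 / €6,781,204.80 = 1.9910.
Operating income changes by 1.9910 × +23.8% = +47.4%.

+47.4%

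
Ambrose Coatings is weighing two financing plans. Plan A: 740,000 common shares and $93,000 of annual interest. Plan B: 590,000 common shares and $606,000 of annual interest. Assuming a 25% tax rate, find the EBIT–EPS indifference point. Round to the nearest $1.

$2,623,800

Set EPS_A = EPS_B: (EBIT − $93,000)(1 − 0.25) ÷ 740,000 = (EBIT − $606,000)(1 − 0.25) ÷ 590,000.
Cancelling (1 − t) and cross-multiplying: 590,000·(EBIT − 93,000) = 740,000·(EBIT − 606,000).
Solving, EBIT = (606,000·740,000 − 93,000·590,000) / (740,000 − 590,000) = 393,570,000,000 / 150,000 = 2,623,800.00.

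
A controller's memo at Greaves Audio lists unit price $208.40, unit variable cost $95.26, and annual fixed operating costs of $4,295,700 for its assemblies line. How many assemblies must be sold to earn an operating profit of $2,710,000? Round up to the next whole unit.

61,921 assemblies

Unit CM = price − variable cost = $208.40 − $95.26 = $113.14.
Units = (FC + target) / CM = ($4,295,700 + $2,710,000) / $113.14 = 61,920.63, so 61,921 assemblies.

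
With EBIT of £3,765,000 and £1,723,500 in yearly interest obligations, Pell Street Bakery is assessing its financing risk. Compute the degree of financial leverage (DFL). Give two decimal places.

1.84

Annual interest charges come to £1,723,500.00.
Degree of financial leverage = EBIT / (EBIT − interest) = £3,765,000 / £2,041,500.00 = 1.8442.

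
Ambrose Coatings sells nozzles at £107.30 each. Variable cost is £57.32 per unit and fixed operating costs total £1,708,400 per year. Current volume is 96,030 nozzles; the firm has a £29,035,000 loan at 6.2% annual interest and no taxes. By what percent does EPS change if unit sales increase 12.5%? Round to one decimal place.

+46.5%

Contribution at this volume is 96,030 × £49.98 = £4,799,579.40.
EBIT = £4,799,579.40 − £1,708,400 = £3,091,179.40.
After interest of £1,800,170.00, pre-tax earnings = £1,291,009.40.
DCL = total CM / (EBIT − I) = £4,799,579.40 / £1,291,009.40 = 3.7177.
EPS therefore changes by 3.7177 × (+12.5%) = +46.5%.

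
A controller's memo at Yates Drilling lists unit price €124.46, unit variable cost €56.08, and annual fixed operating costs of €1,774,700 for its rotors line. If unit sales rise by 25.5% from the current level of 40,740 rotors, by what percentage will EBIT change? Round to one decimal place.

+70.3%

Total contribution margin = 40,740 × €68.38 = €2,785,801.20.
EBIT = €2,785,801.20 − €1,774,700 = €1,011,101.20.
Degree of operating leverage = €2,785,801.20 / €1,011,101.20 = 2.7552.
So EBIT moves 2.7552 × (+25.5%) = +70.3%.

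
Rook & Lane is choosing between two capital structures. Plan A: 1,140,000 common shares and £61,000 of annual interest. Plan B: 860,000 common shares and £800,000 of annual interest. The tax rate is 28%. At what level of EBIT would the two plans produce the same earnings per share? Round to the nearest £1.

Set EPS_A = EPS_B: (EBIT − £61,000)(1 − 0.28) ÷ 1,140,000 = (EBIT − £800,000)(1 − 0.28) ÷ 860,000.
The (1 − t) factor cancels: (EBIT − 61,000) × 860,000 = (EBIT − 800,000) × 1,140,000.
Solving, EBIT = (800,000·1,140,000 − 61,000·860,000) / (1,140,000 − 860,000) = 859,540,000,000 / 280,000 = 3,069,785.71.

£3,069,786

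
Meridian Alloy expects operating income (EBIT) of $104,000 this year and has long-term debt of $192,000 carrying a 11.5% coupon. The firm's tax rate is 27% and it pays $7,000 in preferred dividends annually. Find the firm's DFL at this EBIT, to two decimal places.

Interest = $22,080.00.
Preferred dividends grossed up pre-tax: $7,000 / (1 − 0.27) = $9,589.04.
DFL = EBIT ÷ [EBIT − I − D_p/(1−t)] = $104,000 ÷ [$104,000 − $22,080.00 − $9,589.04] = $104,000 ÷ $72,330.96 = 1.4378.

1.44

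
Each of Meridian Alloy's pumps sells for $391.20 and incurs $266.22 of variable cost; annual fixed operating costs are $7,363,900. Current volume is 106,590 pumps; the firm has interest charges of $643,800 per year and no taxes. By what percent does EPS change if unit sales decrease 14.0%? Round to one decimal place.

-35.1%

Contribution at this volume is 106,590 × $124.98 = $13,321,618.20.
EBIT = $13,321,618.20 − $7,363,900 = $5,957,718.20.
Interest = $643,800.00, so EBIT − I = $5,313,918.20.
DCL = total CM / (EBIT − I) = $13,321,618.20 / $5,313,918.20 = 2.5069.
%ΔEPS = DCL × %ΔSales = 2.5069 × -14.0% = -35.1%.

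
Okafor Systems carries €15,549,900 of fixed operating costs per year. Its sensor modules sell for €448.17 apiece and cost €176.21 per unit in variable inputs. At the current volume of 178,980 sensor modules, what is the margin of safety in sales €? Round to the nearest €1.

Contribution margin per unit = €448.17 − €176.21 = €271.96. Break-even units = €15,549,900 ÷ €271.96 = 57,177.16; break-even revenue = 57,177.16 × €448.17 = €25,625,087.08.
Actual sales revenue = 178,980 × €448.17 = €80,213,466.60.
Margin of safety = €80,213,466.60 − €25,625,087.08 = €54,588,380.

€54,588,380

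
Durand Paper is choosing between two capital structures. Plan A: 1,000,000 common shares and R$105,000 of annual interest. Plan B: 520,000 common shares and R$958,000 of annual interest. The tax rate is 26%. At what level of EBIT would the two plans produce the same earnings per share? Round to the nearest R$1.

R$1,882,083

At indifference, (EBIT − 105,000)(1 − t)/1,000,000 = (EBIT − 958,000)(1 − t)/520,000.
The (1 − t) factor cancels: (EBIT − 105,000) × 520,000 = (EBIT − 958,000) × 1,000,000.
EBIT × (1,000,000 − 520,000) = 958,000 × 1,000,000 − 105,000 × 520,000 = 903,400,000,000, so EBIT = 903,400,000,000 ÷ 480,000 = 1,882,083.33.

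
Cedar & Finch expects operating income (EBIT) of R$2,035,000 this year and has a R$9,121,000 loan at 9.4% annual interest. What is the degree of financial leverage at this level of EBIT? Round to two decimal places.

Annual interest charges come to R$857,374.00.
Degree of financial leverage = EBIT / (EBIT − interest) = R$2,035,000 / R$1,177,626.00 = 1.7281.

1.73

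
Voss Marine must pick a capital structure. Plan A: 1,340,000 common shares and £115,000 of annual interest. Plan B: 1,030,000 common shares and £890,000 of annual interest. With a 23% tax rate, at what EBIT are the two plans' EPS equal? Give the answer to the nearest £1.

£3,465,000

Set EPS_A = EPS_B: (EBIT − £115,000)(1 − 0.23) ÷ 1,340,000 = (EBIT − £890,000)(1 − 0.23) ÷ 1,030,000.
Cancelling (1 − t) and cross-multiplying: 1,030,000·(EBIT − 115,000) = 1,340,000·(EBIT − 890,000).
EBIT × (1,340,000 − 1,030,000) = 890,000 × 1,340,000 − 115,000 × 1,030,000 = 1,074,150,000,000, so EBIT = 1,074,150,000,000 ÷ 310,000 = 3,465,000.00.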